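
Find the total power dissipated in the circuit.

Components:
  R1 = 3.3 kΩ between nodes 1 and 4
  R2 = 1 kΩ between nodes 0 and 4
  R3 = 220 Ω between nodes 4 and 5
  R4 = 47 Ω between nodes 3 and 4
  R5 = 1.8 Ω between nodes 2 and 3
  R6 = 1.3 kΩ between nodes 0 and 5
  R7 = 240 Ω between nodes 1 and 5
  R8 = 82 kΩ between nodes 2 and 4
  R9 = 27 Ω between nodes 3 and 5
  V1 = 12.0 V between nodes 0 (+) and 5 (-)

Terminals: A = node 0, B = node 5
Nodal analysis, taking node 5 as the 0 V reference.
Source V1 fixes V_0 = 12 V.
KCL at each unknown node (sum of currents leaving = 0; resistances in Ω):
  Node 1: (V_1 - V_4)/3300 + (V_1 - 0)/240 = 0
  Node 2: (V_2 - V_3)/1.8 + (V_2 - V_4)/82000 = 0
  Node 3: (V_3 - V_4)/47 + (V_3 - V_2)/1.8 + (V_3 - 0)/27 = 0
  Node 4: (V_4 - V_1)/3300 + (V_4 - 12)/1000 + (V_4 - 0)/220 + (V_4 - V_3)/47 + (V_4 - V_2)/82000 = 0
Collecting terms (coefficients in siemens):
  0.00447·V_1 - 0.000303·V_4 = 0
  0.5556·V_2 - 0.5556·V_3 - 0.0000122·V_4 = 0
  0.6139·V_3 - 0.5556·V_2 - 0.02128·V_4 = 0
  0.02714·V_4 - 0.000303·V_1 - 0.0000122·V_2 - 0.02128·V_3 = 0.012
Solving these 4 simultaneous equations (Gaussian elimination) gives:
  V_1 = 0.04205 V, V_2 = 0.2264 V, V_3 = 0.2264 V, V_4 = 0.6203 V
Power in each resistor, P = (ΔV)²/R:
  P_R1 = (0.04205 - 0.6203)²/3300 = 0.0001013 W
  P_R2 = (12 - 0.6203)²/1000 = 0.1295 W
  P_R3 = (0.6203 - 0)²/220 = 0.001749 W
  P_R4 = (0.2264 - 0.6203)²/47 = 0.003301 W
  P_R5 = (0.2264 - 0.2264)²/1.8 = 0.00000000004153 W
  P_R6 = (12 - 0)²/1300 = 0.1108 W
  P_R7 = (0.04205 - 0)²/240 = 0.000007368 W
  P_R8 = (0.2264 - 0.6203)²/82000 = 0.000001892 W
  P_R9 = (0.2264 - 0)²/27 = 0.001898 W
P_total = P_R1 + P_R2 + P_R3 + P_R4 + P_R5 + P_R6 + P_R7 + P_R8 + P_R9 = 0.2473 W

Final answer: 0.2473 W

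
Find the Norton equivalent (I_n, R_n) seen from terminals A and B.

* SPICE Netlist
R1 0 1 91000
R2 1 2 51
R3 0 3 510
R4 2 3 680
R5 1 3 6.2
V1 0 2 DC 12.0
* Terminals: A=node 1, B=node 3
Find the Thévenin equivalent first; then I_n = V_th/R_th and R_n = R_th.
Step 1 — V_th is the open-circuit voltage V_A - V_B (nothing connected across the terminals).
Nodal analysis, taking node 2 as the 0 V reference.
Source V1 fixes V_0 = 12 V.
KCL at each unknown node (sum of currents leaving = 0; resistances in Ω):
  Node 1: (V_1 - 12)/91000 + (V_1 - 0)/51 + (V_1 - V_3)/6.2 = 0
  Node 3: (V_3 - 12)/510 + (V_3 - 0)/680 + (V_3 - V_1)/6.2 = 0
Collecting terms (coefficients in siemens):
  0.1809·V_1 - 0.1613·V_3 = 0.0001319
  0.1647·V_3 - 0.1613·V_1 = 0.02353
Determinant D = (0.1809)(0.1647) - (-0.1613)(-0.1613) = 0.003785
V_1 = [(0.0001319)(0.1647) - (-0.1613)(0.02353)]/D = 1.008 V
V_3 = [(0.1809)(0.02353) - (0.0001319)(-0.1613)]/D = 1.13 V
V_th = V_1 - V_3 = 1.008 - 1.13 = -0.1218 V
Step 2 — R_th: zero the source — replace V1 by a short circuit (node 2 merges into node 0) — and find the resistance seen between A (node 1) and B (node 3).
Reduce the network between node 1 (A) and node 3 (B) by series/parallel combination:
  Rp1 = R1 ‖ R2 (parallel, both between nodes 0 and 1) = 1/(1/91000 + 1/51) = 50.97 Ω
  Rp2 = R3 ‖ R4 (parallel, both between nodes 0 and 3) = 1/(1/510 + 1/680) = 291.4 Ω
  Rs1 = Rp1 + Rp2 (series, joined only at node 0) = 50.97 + 291.4 = 342.4 Ω
  Rp3 = R5 ‖ Rs1 (parallel, both between nodes 1 and 3) = 1/(1/6.2 + 1/342.4) = 6.09 Ω
R_th = 6.09 Ω
I_n = V_th/R_th = -0.1218/6.09 = -0.02001 A, and R_n = R_th = 6.09 Ω

Final answer: I_n = -0.02001 A, R_n = 6.09 Ω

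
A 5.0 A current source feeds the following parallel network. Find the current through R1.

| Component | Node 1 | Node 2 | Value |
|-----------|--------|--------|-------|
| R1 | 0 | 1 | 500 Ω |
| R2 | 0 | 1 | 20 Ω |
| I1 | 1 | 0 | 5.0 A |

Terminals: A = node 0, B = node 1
All resistors sit directly between nodes 0 and 1, so they are in parallel and share one voltage V; the full source current 5 A splits among them.
1/R_par = 1/500 + 1/20 = 0.052 S  =>  R_par = 19.23 Ω
V = I × R_par = 5 × 19.23 = 96.15 V
I_R1 = V/R1 = 96.15/500 = 0.1923 A

Final answer: 0.1923 A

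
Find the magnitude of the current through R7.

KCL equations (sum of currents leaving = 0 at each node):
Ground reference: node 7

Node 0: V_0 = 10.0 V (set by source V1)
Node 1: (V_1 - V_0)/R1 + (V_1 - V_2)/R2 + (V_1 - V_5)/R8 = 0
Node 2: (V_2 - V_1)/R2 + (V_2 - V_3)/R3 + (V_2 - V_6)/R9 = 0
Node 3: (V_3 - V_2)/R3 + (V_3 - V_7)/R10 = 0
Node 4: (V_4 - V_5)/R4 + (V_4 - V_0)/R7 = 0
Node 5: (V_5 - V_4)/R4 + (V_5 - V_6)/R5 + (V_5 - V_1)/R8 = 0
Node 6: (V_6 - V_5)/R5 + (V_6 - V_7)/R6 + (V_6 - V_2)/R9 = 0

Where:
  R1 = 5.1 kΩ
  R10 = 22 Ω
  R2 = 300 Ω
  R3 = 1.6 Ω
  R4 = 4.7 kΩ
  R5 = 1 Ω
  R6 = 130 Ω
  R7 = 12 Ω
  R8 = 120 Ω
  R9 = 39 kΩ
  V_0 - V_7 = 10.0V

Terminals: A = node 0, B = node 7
Nodal analysis, taking node 7 as the 0 V reference.
Source V1 fixes V_0 = 10 V.
KCL at each unknown node (sum of currents leaving = 0; resistances in Ω):
  Node 1: (V_1 - 10)/5100 + (V_1 - V_2)/300 + (V_1 - V_5)/120 = 0
  Node 2: (V_2 - V_1)/300 + (V_2 - V_3)/1.6 + (V_2 - V_6)/39000 = 0
  Node 3: (V_3 - V_2)/1.6 + (V_3 - 0)/22 = 0
  Node 4: (V_4 - V_5)/4700 + (V_4 - 10)/12 = 0
  Node 5: (V_5 - V_4)/4700 + (V_5 - V_6)/1 + (V_5 - V_1)/120 = 0
  Node 6: (V_6 - V_5)/1 + (V_6 - 0)/130 + (V_6 - V_2)/39000 = 0
Collecting terms (coefficients in siemens):
  0.01186·V_1 - 0.003333·V_2 - 0.008333·V_5 = 0.001961
  0.6284·V_2 - 0.003333·V_1 - 0.625·V_3 - 0.00002564·V_6 = 0
  0.6705·V_3 - 0.625·V_2 = 0
  0.08355·V_4 - 0.0002128·V_5 = 0.8333
  1.009·V_5 - 0.008333·V_1 - 0.0002128·V_4 - 1·V_6 = 0
  1.008·V_6 - 0.00002564·V_2 - 1·V_5 = 0
Solving these 6 simultaneous equations (Gaussian elimination) gives:
  V_1 = 0.4163 V, V_2 = 0.03054 V, V_3 = 0.02847 V, V_4 = 9.975 V
  V_5 = 0.3451 V, V_6 = 0.3425 V
I_R7 = (V_0 - V_4)/R7 = (10 - 9.975)/12 = 0.002049 A
|I_R7| = 0.002049 A

Final answer: |I_R7| = 0.002049 A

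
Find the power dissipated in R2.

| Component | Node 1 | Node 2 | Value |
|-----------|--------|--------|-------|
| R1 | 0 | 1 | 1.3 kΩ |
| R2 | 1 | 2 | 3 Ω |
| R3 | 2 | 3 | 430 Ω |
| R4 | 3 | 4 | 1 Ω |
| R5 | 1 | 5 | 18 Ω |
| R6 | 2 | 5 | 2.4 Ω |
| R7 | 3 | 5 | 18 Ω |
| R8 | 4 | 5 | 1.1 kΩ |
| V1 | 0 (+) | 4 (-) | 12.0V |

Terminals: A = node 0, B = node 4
Nodal analysis, taking node 4 as the 0 V reference.
Source V1 fixes V_0 = 12 V.
KCL at each unknown node (sum of currents leaving = 0; resistances in Ω):
  Node 1: (V_1 - 12)/1300 + (V_1 - V_2)/3 + (V_1 - V_5)/18 = 0
  Node 2: (V_2 - V_1)/3 + (V_2 - V_3)/430 + (V_2 - V_5)/2.4 = 0
  Node 3: (V_3 - V_2)/430 + (V_3 - 0)/1 + (V_3 - V_5)/18 = 0
  Node 5: (V_5 - V_1)/18 + (V_5 - V_2)/2.4 + (V_5 - V_3)/18 + (V_5 - 0)/1100 = 0
Collecting terms (coefficients in siemens):
  0.3897·V_1 - 0.3333·V_2 - 0.05556·V_5 = 0.009231
  0.7523·V_2 - 0.3333·V_1 - 0.002326·V_3 - 0.4167·V_5 = 0
  1.058·V_3 - 0.002326·V_2 - 0.05556·V_5 = 0
  0.5287·V_5 - 0.05556·V_1 - 0.4167·V_2 - 0.05556·V_3 = 0
Solving these 4 simultaneous equations (Gaussian elimination) gives:
  V_1 = 0.1995 V, V_2 = 0.1785 V, V_3 = 0.008929 V, V_5 = 0.1626 V
I_R2 = (V_1 - V_2)/R2 = (0.1995 - 0.1785)/3 = 0.007023 A
P_R2 = I_R2² × R2 = (0.007023)² × 3 = 0.000148 W

Final answer: 0.000148 W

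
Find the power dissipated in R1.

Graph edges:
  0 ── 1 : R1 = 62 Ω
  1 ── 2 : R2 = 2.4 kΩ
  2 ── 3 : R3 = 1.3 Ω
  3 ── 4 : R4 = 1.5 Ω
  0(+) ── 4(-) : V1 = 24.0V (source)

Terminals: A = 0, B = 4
Nodal analysis, taking node 4 as the 0 V reference.
Source V1 fixes V_0 = 24 V.
KCL at each unknown node (sum of currents leaving = 0; resistances in Ω):
  Node 1: (V_1 - 24)/62 + (V_1 - V_2)/2400 = 0
  Node 2: (V_2 - V_1)/2400 + (V_2 - V_3)/1.3 = 0
  Node 3: (V_3 - V_2)/1.3 + (V_3 - 0)/1.5 = 0
Collecting terms (coefficients in siemens):
  0.01655·V_1 - 0.0004167·V_2 = 0.3871
  0.7696·V_2 - 0.0004167·V_1 - 0.7692·V_3 = 0
  1.436·V_3 - 0.7692·V_2 = 0
Solving these 3 simultaneous equations (Gaussian elimination) gives:
  V_1 = 23.4 V, V_2 = 0.02726 V, V_3 = 0.01461 V
I_R1 = (V_0 - V_1)/R1 = (24 - 23.4)/62 = 0.009737 A
P_R1 = I_R1² × R1 = (0.009737)² × 62 = 0.005878 W

Final answer: 0.005878 W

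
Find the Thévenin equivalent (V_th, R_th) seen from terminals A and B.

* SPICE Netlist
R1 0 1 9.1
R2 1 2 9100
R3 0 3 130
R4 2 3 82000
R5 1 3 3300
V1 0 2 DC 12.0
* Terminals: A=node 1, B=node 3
Step 1 — V_th is the open-circuit voltage V_A - V_B (nothing connected across the terminals).
Nodal analysis, taking node 2 as the 0 V reference.
Source V1 fixes V_0 = 12 V.
KCL at each unknown node (sum of currents leaving = 0; resistances in Ω):
  Node 1: (V_1 - 12)/9.1 + (V_1 - 0)/9100 + (V_1 - V_3)/3300 = 0
  Node 3: (V_3 - 12)/130 + (V_3 - 0)/82000 + (V_3 - V_1)/3300 = 0
Collecting terms (coefficients in siemens):
  0.1103·V_1 - 0.000303·V_3 = 1.319
  0.008008·V_3 - 0.000303·V_1 = 0.09231
Determinant D = (0.1103)(0.008008) - (-0.000303)(-0.000303) = 0.0008832
V_1 = [(1.319)(0.008008) - (-0.000303)(0.09231)]/D = 11.99 V
V_3 = [(0.1103)(0.09231) - (1.319)(-0.000303)]/D = 11.98 V
V_th = V_1 - V_3 = 11.99 - 11.98 = 0.006723 V
Step 2 — R_th: zero the source — replace V1 by a short circuit (node 2 merges into node 0) — and find the resistance seen between A (node 1) and B (node 3).
Reduce the network between node 1 (A) and node 3 (B) by series/parallel combination:
  Rp1 = R1 ‖ R2 (parallel, both between nodes 0 and 1) = 1/(1/9.1 + 1/9100) = 9.091 Ω
  Rp2 = R3 ‖ R4 (parallel, both between nodes 0 and 3) = 1/(1/130 + 1/82000) = 129.8 Ω
  Rs1 = Rp1 + Rp2 (series, joined only at node 0) = 9.091 + 129.8 = 138.9 Ω
  Rp3 = R5 ‖ Rs1 (parallel, both between nodes 1 and 3) = 1/(1/3300 + 1/138.9) = 133.3 Ω
R_th = 133.3 Ω

Final answer: V_th = 0.006723 V, R_th = 133.3 Ω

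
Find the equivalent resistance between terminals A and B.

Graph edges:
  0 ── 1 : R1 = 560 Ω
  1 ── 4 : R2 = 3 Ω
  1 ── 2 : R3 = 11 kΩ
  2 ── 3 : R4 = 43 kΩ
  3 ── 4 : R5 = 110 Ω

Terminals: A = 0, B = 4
Reduce the network between node 0 (A) and node 4 (B) by series/parallel combination:
  Rs1 = R3 + R4 (series, joined only at node 2) = 11000 + 43000 = 54000 Ω
  Rs2 = R5 + Rs1 (series, joined only at node 3) = 110 + 54000 = 54110 Ω
  Rp1 = R2 ‖ Rs2 (parallel, both between nodes 1 and 4) = 1/(1/3 + 1/54110) = 3 Ω
  Rs3 = R1 + Rp1 (series, joined only at node 1) = 560 + 3 = 563 Ω
R_eq = 563 Ω

Final answer: 563 Ω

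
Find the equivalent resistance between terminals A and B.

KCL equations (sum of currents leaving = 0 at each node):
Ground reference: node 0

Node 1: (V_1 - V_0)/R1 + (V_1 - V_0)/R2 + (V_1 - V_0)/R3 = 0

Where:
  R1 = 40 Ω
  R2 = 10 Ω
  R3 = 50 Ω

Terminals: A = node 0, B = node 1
Reduce the network between node 0 (A) and node 1 (B) by series/parallel combination:
  Rp1 = R1 ‖ R2 ‖ R3 (parallel, all between nodes 0 and 1) = 1/(1/40 + 1/10 + 1/50) = 6.897 Ω
R_eq = 6.897 Ω

Final answer: 6.897 Ω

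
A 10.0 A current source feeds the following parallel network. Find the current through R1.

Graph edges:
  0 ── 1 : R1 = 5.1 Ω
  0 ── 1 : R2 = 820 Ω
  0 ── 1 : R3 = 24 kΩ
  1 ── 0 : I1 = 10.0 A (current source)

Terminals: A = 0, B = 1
All resistors sit directly between nodes 0 and 1, so they are in parallel and share one voltage V; the full source current 10 A splits among them.
1/R_par = 1/5.1 + 1/820 + 1/24000 = 0.1973 S  =>  R_par = 5.067 Ω
V = I × R_par = 10 × 5.067 = 50.67 V
I_R1 = V/R1 = 50.67/5.1 = 9.936 A

Final answer: 9.936 A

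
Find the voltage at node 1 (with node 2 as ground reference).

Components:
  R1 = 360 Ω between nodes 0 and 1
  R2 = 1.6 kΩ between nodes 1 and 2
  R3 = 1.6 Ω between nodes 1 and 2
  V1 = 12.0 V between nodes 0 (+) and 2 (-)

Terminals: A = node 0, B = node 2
Nodal analysis, taking node 2 as the 0 V reference.
Source V1 fixes V_0 = 12 V.
KCL at each unknown node (sum of currents leaving = 0; resistances in Ω):
  Node 1: (V_1 - 12)/360 + (V_1 - 0)/1600 + (V_1 - 0)/1.6 = 0
Collecting terms: 0.6284 × V_1 = 0.03333  =>  V_1 = 0.05304 V
The requested potential is V_1 = 0.05304 V.

Final answer: V_1 = 0.05304 V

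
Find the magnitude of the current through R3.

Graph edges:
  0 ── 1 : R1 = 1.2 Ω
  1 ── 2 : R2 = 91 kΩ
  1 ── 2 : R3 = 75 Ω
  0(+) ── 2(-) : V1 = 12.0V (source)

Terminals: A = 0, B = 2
Nodal analysis, taking node 2 as the 0 V reference.
Source V1 fixes V_0 = 12 V.
KCL at each unknown node (sum of currents leaving = 0; resistances in Ω):
  Node 1: (V_1 - 12)/1.2 + (V_1 - 0)/91000 + (V_1 - 0)/75 = 0
Collecting terms: 0.8467 × V_1 = 10  =>  V_1 = 11.81 V
I_R3 = (V_1 - V_2)/R3 = (11.81 - 0)/75 = 0.1575 A
|I_R3| = 0.1575 A

Final answer: |I_R3| = 0.1575 A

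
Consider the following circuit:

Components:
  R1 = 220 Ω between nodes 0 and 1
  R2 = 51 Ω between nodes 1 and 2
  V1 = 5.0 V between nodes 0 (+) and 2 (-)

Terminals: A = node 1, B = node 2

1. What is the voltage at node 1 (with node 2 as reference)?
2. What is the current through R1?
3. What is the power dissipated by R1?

Nodal analysis, taking node 2 as the 0 V reference.
Source V1 fixes V_0 = 5 V.
KCL at each unknown node (sum of currents leaving = 0; resistances in Ω):
  Node 1: (V_1 - 5)/220 + (V_1 - 0)/51 = 0
Collecting terms: 0.02415 × V_1 = 0.02273  =>  V_1 = 0.941 V
Part 1:
  Read off the nodal solution: V_1 = 0.941 V
Part 2:
  I_R1 = (V_0 - V_1)/R1 = (5 - 0.941)/220 = 0.01845 A
  Magnitude: I_R1 = 0.01845 A
Part 3:
  I_R1 = (V_0 - V_1)/R1 = (5 - 0.941)/220 = 0.01845 A
  P_R1 = I_R1² × R1 = (0.01845)² × 220 = 0.07489 W

Final answers:
1. V_1 = 0.941 V
2. I_R1 = 0.01845 A
3. P_R1 = 0.07489 W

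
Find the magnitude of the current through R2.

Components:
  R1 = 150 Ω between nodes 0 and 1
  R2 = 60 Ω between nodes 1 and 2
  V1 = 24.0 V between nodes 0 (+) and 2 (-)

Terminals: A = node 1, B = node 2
Nodal analysis, taking node 2 as the 0 V reference.
Source V1 fixes V_0 = 24 V.
KCL at each unknown node (sum of currents leaving = 0; resistances in Ω):
  Node 1: (V_1 - 24)/150 + (V_1 - 0)/60 = 0
Collecting terms: 0.02333 × V_1 = 0.16  =>  V_1 = 6.857 V
I_R2 = (V_1 - V_2)/R2 = (6.857 - 0)/60 = 0.1143 A
|I_R2| = 0.1143 A

Final answer: |I_R2| = 0.1143 A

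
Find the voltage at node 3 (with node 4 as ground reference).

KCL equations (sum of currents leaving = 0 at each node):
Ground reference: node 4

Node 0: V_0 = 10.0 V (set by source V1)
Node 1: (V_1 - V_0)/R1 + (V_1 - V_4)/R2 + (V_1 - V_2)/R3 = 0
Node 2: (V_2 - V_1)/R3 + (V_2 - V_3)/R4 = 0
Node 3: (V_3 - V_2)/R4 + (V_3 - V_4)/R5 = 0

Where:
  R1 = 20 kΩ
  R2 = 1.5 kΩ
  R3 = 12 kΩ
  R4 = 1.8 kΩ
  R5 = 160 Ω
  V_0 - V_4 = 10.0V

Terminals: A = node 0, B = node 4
Nodal analysis, taking node 4 as the 0 V reference.
Source V1 fixes V_0 = 10 V.
KCL at each unknown node (sum of currents leaving = 0; resistances in Ω):
  Node 1: (V_1 - 10)/20000 + (V_1 - 0)/1500 + (V_1 - V_2)/12000 = 0
  Node 2: (V_2 - V_1)/12000 + (V_2 - V_3)/1800 = 0
  Node 3: (V_3 - V_2)/1800 + (V_3 - 0)/160 = 0
Collecting terms (coefficients in siemens):
  0.0008·V_1 - 0.00008333·V_2 = 0.0005
  0.0006389·V_2 - 0.00008333·V_1 - 0.0005556·V_3 = 0
  0.006806·V_3 - 0.0005556·V_2 = 0
Solving these 3 simultaneous equations (Gaussian elimination) gives:
  V_1 = 0.6343 V, V_2 = 0.08905 V, V_3 = 0.00727 V
The requested potential is V_3 = 0.00727 V.

Final answer: V_3 = 0.00727 V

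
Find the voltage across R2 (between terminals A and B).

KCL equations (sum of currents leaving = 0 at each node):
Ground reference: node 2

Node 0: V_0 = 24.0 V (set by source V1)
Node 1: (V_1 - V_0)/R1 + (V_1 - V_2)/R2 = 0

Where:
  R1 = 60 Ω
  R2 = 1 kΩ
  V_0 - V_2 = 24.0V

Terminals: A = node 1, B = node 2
R1 and R2 are in series across V1 (node 0 → node 1 → node 2), and the output A–B is taken across R2, so this is a voltage divider.
Series current: I = V1/(R1 + R2) = 24/(60 + 1000) = 24/1060 = 0.02264 A
V_R2 = I × R2 = V1 × R2/(R1 + R2) = 24 × 1000/1060 = 22.64 V

Final answer: 22.64 V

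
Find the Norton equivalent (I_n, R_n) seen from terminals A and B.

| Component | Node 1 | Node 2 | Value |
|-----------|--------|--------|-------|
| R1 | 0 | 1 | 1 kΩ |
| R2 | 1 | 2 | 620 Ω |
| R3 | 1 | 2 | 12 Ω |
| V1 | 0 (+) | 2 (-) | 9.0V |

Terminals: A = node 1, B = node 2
Find the Thévenin equivalent first; then I_n = V_th/R_th and R_n = R_th.
Step 1 — V_th is the open-circuit voltage V_A - V_B (nothing connected across the terminals).
Nodal analysis, taking node 2 as the 0 V reference.
Source V1 fixes V_0 = 9 V.
KCL at each unknown node (sum of currents leaving = 0; resistances in Ω):
  Node 1: (V_1 - 9)/1000 + (V_1 - 0)/620 + (V_1 - 0)/12 = 0
Collecting terms: 0.08595 × V_1 = 0.009  =>  V_1 = 0.1047 V
V_th = V_1 - V_2 = 0.1047 - 0 = 0.1047 V
Step 2 — R_th: zero the source — replace V1 by a short circuit (node 2 merges into node 0) — and find the resistance seen between A (node 1) and B (node 0).
Reduce the network between node 1 (A) and node 0 (B) by series/parallel combination:
  Rp1 = R1 ‖ R2 ‖ R3 (parallel, all between nodes 0 and 1) = 1/(1/1000 + 1/620 + 1/12) = 11.64 Ω
R_th = 11.64 Ω
I_n = V_th/R_th = 0.1047/11.64 = 0.009 A, and R_n = R_th = 11.64 Ω

Final answer: I_n = 0.009 A, R_n = 11.64 Ω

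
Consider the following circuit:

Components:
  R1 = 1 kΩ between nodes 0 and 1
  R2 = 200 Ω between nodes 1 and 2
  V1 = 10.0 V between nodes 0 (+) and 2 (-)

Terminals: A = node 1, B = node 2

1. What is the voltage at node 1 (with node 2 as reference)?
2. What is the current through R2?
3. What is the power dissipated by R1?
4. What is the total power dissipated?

Nodal analysis, taking node 2 as the 0 V reference.
Source V1 fixes V_0 = 10 V.
KCL at each unknown node (sum of currents leaving = 0; resistances in Ω):
  Node 1: (V_1 - 10)/1000 + (V_1 - 0)/200 = 0
Collecting terms: 0.006 × V_1 = 0.01  =>  V_1 = 1.667 V
Part 1:
  Read off the nodal solution: V_1 = 1.667 V
Part 2:
  I_R2 = (V_1 - V_2)/R2 = (1.667 - 0)/200 = 0.008333 A
  Magnitude: I_R2 = 0.008333 A
Part 3:
  I_R1 = (V_0 - V_1)/R1 = (10 - 1.667)/1000 = 0.008333 A
  P_R1 = I_R1² × R1 = (0.008333)² × 1000 = 0.06944 W
Part 4:
  Power in each resistor, P = (ΔV)²/R:
    P_R1 = (10 - 1.667)²/1000 = 0.06944 W
    P_R2 = (1.667 - 0)²/200 = 0.01389 W
  P_total = P_R1 + P_R2 = 0.08333 W

Final answers:
1. V_1 = 1.667 V
2. I_R2 = 0.008333 A
3. P_R1 = 0.06944 W
4. P_total = 0.08333 W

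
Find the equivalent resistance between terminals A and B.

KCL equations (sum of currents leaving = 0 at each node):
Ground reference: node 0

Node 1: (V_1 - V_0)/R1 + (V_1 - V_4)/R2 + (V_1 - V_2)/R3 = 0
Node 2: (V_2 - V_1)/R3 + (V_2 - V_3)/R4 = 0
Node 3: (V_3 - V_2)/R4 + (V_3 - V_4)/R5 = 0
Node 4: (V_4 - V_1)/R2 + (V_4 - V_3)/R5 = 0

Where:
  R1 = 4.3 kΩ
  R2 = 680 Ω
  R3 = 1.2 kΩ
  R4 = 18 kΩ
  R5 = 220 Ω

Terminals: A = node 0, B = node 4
Reduce the network between node 0 (A) and node 4 (B) by series/parallel combination:
  Rs1 = R3 + R4 (series, joined only at node 2) = 1200 + 18000 = 19200 Ω
  Rs2 = R5 + Rs1 (series, joined only at node 3) = 220 + 19200 = 19420 Ω
  Rp1 = R2 ‖ Rs2 (parallel, both between nodes 1 and 4) = 1/(1/680 + 1/19420) = 657 Ω
  Rs3 = R1 + Rp1 (series, joined only at node 1) = 4300 + 657 = 4957 Ω
R_eq = 4.957 kΩ

Final answer: 4.957 kΩ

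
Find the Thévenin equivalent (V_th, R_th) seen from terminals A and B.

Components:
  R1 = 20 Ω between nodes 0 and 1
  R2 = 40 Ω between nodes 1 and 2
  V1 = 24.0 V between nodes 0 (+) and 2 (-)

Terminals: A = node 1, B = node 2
Step 1 — V_th is the open-circuit voltage V_A - V_B (nothing connected across the terminals).
Nodal analysis, taking node 2 as the 0 V reference.
Source V1 fixes V_0 = 24 V.
KCL at each unknown node (sum of currents leaving = 0; resistances in Ω):
  Node 1: (V_1 - 24)/20 + (V_1 - 0)/40 = 0
Collecting terms: 0.075 × V_1 = 1.2  =>  V_1 = 16 V
V_th = V_1 - V_2 = 16 - 0 = 16 V
Step 2 — R_th: zero the source — replace V1 by a short circuit (node 2 merges into node 0) — and find the resistance seen between A (node 1) and B (node 0).
Reduce the network between node 1 (A) and node 0 (B) by series/parallel combination:
  Rp1 = R1 ‖ R2 (parallel, both between nodes 0 and 1) = 1/(1/20 + 1/40) = 13.33 Ω
R_th = 13.33 Ω

Final answer: V_th = 16 V, R_th = 13.33 Ω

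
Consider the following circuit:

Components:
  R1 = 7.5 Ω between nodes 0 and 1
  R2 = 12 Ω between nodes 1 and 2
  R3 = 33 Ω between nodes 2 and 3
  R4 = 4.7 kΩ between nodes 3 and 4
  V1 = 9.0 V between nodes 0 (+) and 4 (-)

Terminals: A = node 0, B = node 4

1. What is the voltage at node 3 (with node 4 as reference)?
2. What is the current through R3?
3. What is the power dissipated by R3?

Nodal analysis, taking node 4 as the 0 V reference.
Source V1 fixes V_0 = 9 V.
KCL at each unknown node (sum of currents leaving = 0; resistances in Ω):
  Node 1: (V_1 - 9)/7.5 + (V_1 - V_2)/12 = 0
  Node 2: (V_2 - V_1)/12 + (V_2 - V_3)/33 = 0
  Node 3: (V_3 - V_2)/33 + (V_3 - 0)/4700 = 0
Collecting terms (coefficients in siemens):
  0.2167·V_1 - 0.08333·V_2 = 1.2
  0.1136·V_2 - 0.08333·V_1 - 0.0303·V_3 = 0
  0.03052·V_3 - 0.0303·V_2 = 0
Solving these 3 simultaneous equations (Gaussian elimination) gives:
  V_1 = 8.986 V, V_2 = 8.963 V, V_3 = 8.901 V
Part 1:
  Read off the nodal solution: V_3 = 8.901 V
Part 2:
  I_R3 = (V_2 - V_3)/R3 = (8.963 - 8.901)/33 = 0.001894 A
  Magnitude: I_R3 = 0.001894 A
Part 3:
  I_R3 = (V_2 - V_3)/R3 = (8.963 - 8.901)/33 = 0.001894 A
  P_R3 = I_R3² × R3 = (0.001894)² × 33 = 0.0001183 W

Final answers:
1. V_3 = 8.901 V
2. I_R3 = 0.001894 A
3. P_R3 = 0.0001183 W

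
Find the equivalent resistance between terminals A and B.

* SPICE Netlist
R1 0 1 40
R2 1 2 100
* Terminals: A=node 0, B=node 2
Reduce the network between node 0 (A) and node 2 (B) by series/parallel combination:
  Rs1 = R1 + R2 (series, joined only at node 1) = 40 + 100 = 140 Ω
R_eq = 140 Ω

Final answer: 140 Ω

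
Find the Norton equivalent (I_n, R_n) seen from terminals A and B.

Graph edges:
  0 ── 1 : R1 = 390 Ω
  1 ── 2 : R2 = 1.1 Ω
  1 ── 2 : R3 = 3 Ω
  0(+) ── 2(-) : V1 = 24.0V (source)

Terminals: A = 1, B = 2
Find the Thévenin equivalent first; then I_n = V_th/R_th and R_n = R_th.
Step 1 — V_th is the open-circuit voltage V_A - V_B (nothing connected across the terminals).
Nodal analysis, taking node 2 as the 0 V reference.
Source V1 fixes V_0 = 24 V.
KCL at each unknown node (sum of currents leaving = 0; resistances in Ω):
  Node 1: (V_1 - 24)/390 + (V_1 - 0)/1.1 + (V_1 - 0)/3 = 0
Collecting terms: 1.245 × V_1 = 0.06154  =>  V_1 = 0.04943 V
V_th = V_1 - V_2 = 0.04943 - 0 = 0.04943 V
Step 2 — R_th: zero the source — replace V1 by a short circuit (node 2 merges into node 0) — and find the resistance seen between A (node 1) and B (node 0).
Reduce the network between node 1 (A) and node 0 (B) by series/parallel combination:
  Rp1 = R1 ‖ R2 ‖ R3 (parallel, all between nodes 0 and 1) = 1/(1/390 + 1/1.1 + 1/3) = 0.8032 Ω
R_th = 0.8032 Ω
I_n = V_th/R_th = 0.04943/0.8032 = 0.06154 A, and R_n = R_th = 0.8032 Ω

Final answer: I_n = 0.06154 A, R_n = 0.8032 Ω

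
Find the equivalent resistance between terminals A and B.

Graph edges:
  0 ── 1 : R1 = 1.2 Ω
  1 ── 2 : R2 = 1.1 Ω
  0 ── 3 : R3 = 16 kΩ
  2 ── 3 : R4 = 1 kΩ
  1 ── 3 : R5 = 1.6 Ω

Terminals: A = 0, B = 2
The network is not a plain series/parallel combination. Inject a 1 A test current into terminal A (node 0) and return it from terminal B (node 2); then R_eq = V_A / (1 A).
Nodal analysis, taking node 2 as the 0 V reference.
Current source I_test pushes 1 A into node 0 and draws it out of node 2.
KCL at each unknown node (sum of currents leaving = 0; resistances in Ω):
  Node 0: (V_0 - V_1)/1.2 + (V_0 - V_3)/16000 - 1 = 0
  Node 1: (V_1 - V_0)/1.2 + (V_1 - 0)/1.1 + (V_1 - V_3)/1.6 = 0
  Node 3: (V_3 - V_0)/16000 + (V_3 - V_1)/1.6 + (V_3 - 0)/1000 = 0
Collecting terms (coefficients in siemens):
  0.8334·V_0 - 0.8333·V_1 - 0.0000625·V_3 = 1
  2.367·V_1 - 0.8333·V_0 - 0.625·V_3 = 0
  0.6261·V_3 - 0.0000625·V_0 - 0.625·V_1 = 0
Solving these 3 simultaneous equations (Gaussian elimination) gives:
  V_0 = 2.299 V, V_1 = 1.099 V, V_3 = 1.097 V
R_eq = V_0 / 1 A = 2.299 Ω

Final answer: 2.299 Ω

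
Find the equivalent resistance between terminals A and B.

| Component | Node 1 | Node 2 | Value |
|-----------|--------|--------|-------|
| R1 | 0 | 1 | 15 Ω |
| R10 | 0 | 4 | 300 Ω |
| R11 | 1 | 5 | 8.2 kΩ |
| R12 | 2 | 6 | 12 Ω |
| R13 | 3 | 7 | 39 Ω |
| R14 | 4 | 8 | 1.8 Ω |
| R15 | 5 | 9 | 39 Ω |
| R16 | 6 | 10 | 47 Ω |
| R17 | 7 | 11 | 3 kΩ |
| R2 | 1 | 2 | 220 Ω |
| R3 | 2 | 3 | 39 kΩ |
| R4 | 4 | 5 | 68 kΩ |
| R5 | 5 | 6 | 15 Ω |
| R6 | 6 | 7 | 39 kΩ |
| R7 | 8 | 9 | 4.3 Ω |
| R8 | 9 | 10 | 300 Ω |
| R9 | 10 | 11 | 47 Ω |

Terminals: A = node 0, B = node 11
The network is not a plain series/parallel combination. Inject a 1 A test current into terminal A (node 0) and return it from terminal B (node 11); then R_eq = V_A / (1 A).
Nodal analysis, taking node 11 as the 0 V reference.
Current source I_test pushes 1 A into node 0 and draws it out of node 11.
KCL at each unknown node (sum of currents leaving = 0; resistances in Ω):
  Node 0: (V_0 - V_1)/15 + (V_0 - V_4)/300 - 1 = 0
  Node 1: (V_1 - V_0)/15 + (V_1 - V_2)/220 + (V_1 - V_5)/8200 = 0
  Node 2: (V_2 - V_1)/220 + (V_2 - V_3)/39000 + (V_2 - V_6)/12 = 0
  Node 3: (V_3 - V_2)/39000 + (V_3 - V_7)/39 = 0
  Node 4: (V_4 - V_0)/300 + (V_4 - V_5)/68000 + (V_4 - V_8)/1.8 = 0
  Node 5: (V_5 - V_1)/8200 + (V_5 - V_4)/68000 + (V_5 - V_6)/15 + (V_5 - V_9)/39 = 0
  Node 6: (V_6 - V_2)/12 + (V_6 - V_5)/15 + (V_6 - V_7)/39000 + (V_6 - V_10)/47 = 0
  Node 7: (V_7 - V_3)/39 + (V_7 - V_6)/39000 + (V_7 - 0)/3000 = 0
  Node 8: (V_8 - V_4)/1.8 + (V_8 - V_9)/4.3 = 0
  Node 9: (V_9 - V_5)/39 + (V_9 - V_8)/4.3 + (V_9 - V_10)/300 = 0
  Node 10: (V_10 - V_6)/47 + (V_10 - V_9)/300 + (V_10 - 0)/47 = 0
Collecting terms (coefficients in siemens):
  0.07·V_0 - 0.06667·V_1 - 0.003333·V_4 = 1
  0.07133·V_1 - 0.06667·V_0 - 0.004545·V_2 - 0.000122·V_5 = 0
  0.0879·V_2 - 0.004545·V_1 - 0.00002564·V_3 - 0.08333·V_6 = 0
  0.02567·V_3 - 0.00002564·V_2 - 0.02564·V_7 = 0
  0.5589·V_4 - 0.003333·V_0 - 0.00001471·V_5 - 0.5556·V_8 = 0
  0.09244·V_5 - 0.000122·V_1 - 0.00001471·V_4 - 0.06667·V_6 - 0.02564·V_9 = 0
  0.1713·V_6 - 0.08333·V_2 - 0.06667·V_5 - 0.00002564·V_7 - 0.02128·V_10 = 0
  0.026·V_7 - 0.02564·V_3 - 0.00002564·V_6 = 0
  0.7881·V_8 - 0.5556·V_4 - 0.2326·V_9 = 0
  0.2615·V_9 - 0.02564·V_5 - 0.2326·V_8 - 0.003333·V_10 = 0
  0.04589·V_10 - 0.02128·V_6 - 0.003333·V_9 = 0
Solving these 11 simultaneous equations (Gaussian elimination) gives:
  V_0 = 226.1 V, V_1 = 217.4 V, V_2 = 92.28 V, V_3 = 11.93 V
  V_4 = 101.3 V, V_5 = 89.36 V, V_6 = 85.48 V, V_7 = 11.85 V
  V_8 = 100.6 V, V_9 = 98.81 V, V_10 = 46.81 V
R_eq = V_0 / 1 A = 226.1 Ω

Final answer: 226.1 Ω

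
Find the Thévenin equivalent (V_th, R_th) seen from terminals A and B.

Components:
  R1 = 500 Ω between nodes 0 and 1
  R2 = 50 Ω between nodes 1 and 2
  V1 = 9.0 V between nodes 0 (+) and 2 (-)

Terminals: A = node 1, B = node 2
Step 1 — V_th is the open-circuit voltage V_A - V_B (nothing connected across the terminals).
Nodal analysis, taking node 2 as the 0 V reference.
Source V1 fixes V_0 = 9 V.
KCL at each unknown node (sum of currents leaving = 0; resistances in Ω):
  Node 1: (V_1 - 9)/500 + (V_1 - 0)/50 = 0
Collecting terms: 0.022 × V_1 = 0.018  =>  V_1 = 0.8182 V
V_th = V_1 - V_2 = 0.8182 - 0 = 0.8182 V
Step 2 — R_th: zero the source — replace V1 by a short circuit (node 2 merges into node 0) — and find the resistance seen between A (node 1) and B (node 0).
Reduce the network between node 1 (A) and node 0 (B) by series/parallel combination:
  Rp1 = R1 ‖ R2 (parallel, both between nodes 0 and 1) = 1/(1/500 + 1/50) = 45.45 Ω
R_th = 45.45 Ω

Final answer: V_th = 0.8182 V, R_th = 45.45 Ω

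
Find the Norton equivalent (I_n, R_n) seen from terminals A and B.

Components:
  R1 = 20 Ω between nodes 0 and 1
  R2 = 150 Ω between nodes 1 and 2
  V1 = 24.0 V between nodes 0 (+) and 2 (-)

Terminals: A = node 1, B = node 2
Find the Thévenin equivalent first; then I_n = V_th/R_th and R_n = R_th.
Step 1 — V_th is the open-circuit voltage V_A - V_B (nothing connected across the terminals).
Nodal analysis, taking node 2 as the 0 V reference.
Source V1 fixes V_0 = 24 V.
KCL at each unknown node (sum of currents leaving = 0; resistances in Ω):
  Node 1: (V_1 - 24)/20 + (V_1 - 0)/150 = 0
Collecting terms: 0.05667 × V_1 = 1.2  =>  V_1 = 21.18 V
V_th = V_1 - V_2 = 21.18 - 0 = 21.18 V
Step 2 — R_th: zero the source — replace V1 by a short circuit (node 2 merges into node 0) — and find the resistance seen between A (node 1) and B (node 0).
Reduce the network between node 1 (A) and node 0 (B) by series/parallel combination:
  Rp1 = R1 ‖ R2 (parallel, both between nodes 0 and 1) = 1/(1/20 + 1/150) = 17.65 Ω
R_th = 17.65 Ω
I_n = V_th/R_th = 21.18/17.65 = 1.2 A, and R_n = R_th = 17.65 Ω

Final answer: I_n = 1.2 A, R_n = 17.65 Ω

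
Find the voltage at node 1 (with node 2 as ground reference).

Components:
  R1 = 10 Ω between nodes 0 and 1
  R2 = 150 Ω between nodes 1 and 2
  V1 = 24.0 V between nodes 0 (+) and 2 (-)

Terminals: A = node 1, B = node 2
Nodal analysis, taking node 2 as the 0 V reference.
Source V1 fixes V_0 = 24 V.
KCL at each unknown node (sum of currents leaving = 0; resistances in Ω):
  Node 1: (V_1 - 24)/10 + (V_1 - 0)/150 = 0
Collecting terms: 0.1067 × V_1 = 2.4  =>  V_1 = 22.5 V
The requested potential is V_1 = 22.5 V.

Final answer: V_1 = 22.5 V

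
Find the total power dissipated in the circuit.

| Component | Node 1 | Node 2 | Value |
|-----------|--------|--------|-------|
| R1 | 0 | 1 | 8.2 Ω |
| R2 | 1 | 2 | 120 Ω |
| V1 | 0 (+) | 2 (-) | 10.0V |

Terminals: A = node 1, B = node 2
Nodal analysis, taking node 2 as the 0 V reference.
Source V1 fixes V_0 = 10 V.
KCL at each unknown node (sum of currents leaving = 0; resistances in Ω):
  Node 1: (V_1 - 10)/8.2 + (V_1 - 0)/120 = 0
Collecting terms: 0.1303 × V_1 = 1.22  =>  V_1 = 9.36 V
Power in each resistor, P = (ΔV)²/R:
  P_R1 = (10 - 9.36)²/8.2 = 0.04989 W
  P_R2 = (9.36 - 0)²/120 = 0.7301 W
P_total = P_R1 + P_R2 = 0.78 W

Final answer: 0.78 W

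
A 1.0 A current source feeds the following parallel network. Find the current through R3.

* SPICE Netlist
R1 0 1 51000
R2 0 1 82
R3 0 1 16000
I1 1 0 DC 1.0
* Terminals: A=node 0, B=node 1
All resistors sit directly between nodes 0 and 1, so they are in parallel and share one voltage V; the full source current 1 A splits among them.
1/R_par = 1/51000 + 1/82 + 1/16000 = 0.01228 S  =>  R_par = 81.45 Ω
V = I × R_par = 1 × 81.45 = 81.45 V
I_R3 = V/R3 = 81.45/16000 = 0.005091 A

Final answer: 0.005091 A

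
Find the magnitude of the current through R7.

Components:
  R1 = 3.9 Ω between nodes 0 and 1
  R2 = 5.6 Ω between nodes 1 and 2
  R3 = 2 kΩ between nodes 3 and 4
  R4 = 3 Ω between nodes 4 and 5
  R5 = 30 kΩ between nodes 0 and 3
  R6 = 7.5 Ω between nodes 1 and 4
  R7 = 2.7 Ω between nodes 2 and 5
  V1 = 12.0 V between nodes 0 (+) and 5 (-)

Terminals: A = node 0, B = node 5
Nodal analysis, taking node 5 as the 0 V reference.
Source V1 fixes V_0 = 12 V.
KCL at each unknown node (sum of currents leaving = 0; resistances in Ω):
  Node 1: (V_1 - 12)/3.9 + (V_1 - V_2)/5.6 + (V_1 - V_4)/7.5 = 0
  Node 2: (V_2 - V_1)/5.6 + (V_2 - 0)/2.7 = 0
  Node 3: (V_3 - V_4)/2000 + (V_3 - 12)/30000 = 0
  Node 4: (V_4 - V_3)/2000 + (V_4 - 0)/3 + (V_4 - V_1)/7.5 = 0
Collecting terms (coefficients in siemens):
  0.5683·V_1 - 0.1786·V_2 - 0.1333·V_4 = 3.077
  0.5489·V_2 - 0.1786·V_1 = 0
  0.0005333·V_3 - 0.0005·V_4 = 0.0004
  0.4672·V_4 - 0.1333·V_1 - 0.0005·V_3 = 0
Solving these 4 simultaneous equations (Gaussian elimination) gives:
  V_1 = 6.517 V, V_2 = 2.12 V, V_3 = 2.496 V, V_4 = 1.863 V
I_R7 = (V_2 - V_5)/R7 = (2.12 - 0)/2.7 = 0.7852 A
|I_R7| = 0.7852 A

Final answer: |I_R7| = 0.7852 A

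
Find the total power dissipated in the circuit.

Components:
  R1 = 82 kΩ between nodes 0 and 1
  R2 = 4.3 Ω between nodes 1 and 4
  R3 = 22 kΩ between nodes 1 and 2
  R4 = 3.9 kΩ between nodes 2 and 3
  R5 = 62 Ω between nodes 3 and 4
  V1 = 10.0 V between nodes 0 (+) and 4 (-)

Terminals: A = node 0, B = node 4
Nodal analysis, taking node 4 as the 0 V reference.
Source V1 fixes V_0 = 10 V.
KCL at each unknown node (sum of currents leaving = 0; resistances in Ω):
  Node 1: (V_1 - 10)/82000 + (V_1 - 0)/4.3 + (V_1 - V_2)/22000 = 0
  Node 2: (V_2 - V_1)/22000 + (V_2 - V_3)/3900 = 0
  Node 3: (V_3 - V_2)/3900 + (V_3 - 0)/62 = 0
Collecting terms (coefficients in siemens):
  0.2326·V_1 - 0.00004545·V_2 = 0.000122
  0.0003019·V_2 - 0.00004545·V_1 - 0.0002564·V_3 = 0
  0.01639·V_3 - 0.0002564·V_2 = 0
Solving these 3 simultaneous equations (Gaussian elimination) gives:
  V_1 = 0.0005243 V, V_2 = 0.00008001 V, V_3 = 0.000001252 V
Power in each resistor, P = (ΔV)²/R:
  P_R1 = (10 - 0.0005243)²/82000 = 0.001219 W
  P_R2 = (0.0005243 - 0)²/4.3 = 0.00000006392 W
  P_R3 = (0.0005243 - 0.00008001)²/22000 = 0.000000000008972 W
  P_R4 = (0.00008001 - 0.000001252)²/3900 = 0.00000000000159 W
  P_R5 = (0.000001252 - 0)²/62 = 0.00000000000002528 W
P_total = P_R1 + P_R2 + P_R3 + P_R4 + P_R5 = 0.001219 W

Final answer: 0.001219 W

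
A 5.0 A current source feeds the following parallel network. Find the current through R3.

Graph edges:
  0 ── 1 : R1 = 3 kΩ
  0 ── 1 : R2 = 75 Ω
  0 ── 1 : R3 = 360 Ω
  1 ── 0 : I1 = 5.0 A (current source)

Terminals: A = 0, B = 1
All resistors sit directly between nodes 0 and 1, so they are in parallel and share one voltage V; the full source current 5 A splits among them.
1/R_par = 1/3000 + 1/75 + 1/360 = 0.01644 S  =>  R_par = 60.81 Ω
V = I × R_par = 5 × 60.81 = 304.1 V
I_R3 = V/R3 = 304.1/360 = 0.8446 A

Final answer: 0.8446 A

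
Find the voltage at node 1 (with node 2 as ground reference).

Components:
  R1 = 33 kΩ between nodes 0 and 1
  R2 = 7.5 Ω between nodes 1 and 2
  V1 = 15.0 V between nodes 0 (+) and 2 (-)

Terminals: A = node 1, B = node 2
Nodal analysis, taking node 2 as the 0 V reference.
Source V1 fixes V_0 = 15 V.
KCL at each unknown node (sum of currents leaving = 0; resistances in Ω):
  Node 1: (V_1 - 15)/33000 + (V_1 - 0)/7.5 = 0
Collecting terms: 0.1334 × V_1 = 0.0004545  =>  V_1 = 0.003408 V
The requested potential is V_1 = 0.003408 V.

Final answer: V_1 = 0.003408 V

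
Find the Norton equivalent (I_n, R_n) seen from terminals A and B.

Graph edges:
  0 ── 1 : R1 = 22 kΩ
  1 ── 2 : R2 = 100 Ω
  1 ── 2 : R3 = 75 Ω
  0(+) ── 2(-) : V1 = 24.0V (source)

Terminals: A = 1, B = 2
Find the Thévenin equivalent first; then I_n = V_th/R_th and R_n = R_th.
Step 1 — V_th is the open-circuit voltage V_A - V_B (nothing connected across the terminals).
Nodal analysis, taking node 2 as the 0 V reference.
Source V1 fixes V_0 = 24 V.
KCL at each unknown node (sum of currents leaving = 0; resistances in Ω):
  Node 1: (V_1 - 24)/22000 + (V_1 - 0)/100 + (V_1 - 0)/75 = 0
Collecting terms: 0.02338 × V_1 = 0.001091  =>  V_1 = 0.04666 V
V_th = V_1 - V_2 = 0.04666 - 0 = 0.04666 V
Step 2 — R_th: zero the source — replace V1 by a short circuit (node 2 merges into node 0) — and find the resistance seen between A (node 1) and B (node 0).
Reduce the network between node 1 (A) and node 0 (B) by series/parallel combination:
  Rp1 = R1 ‖ R2 ‖ R3 (parallel, all between nodes 0 and 1) = 1/(1/22000 + 1/100 + 1/75) = 42.77 Ω
R_th = 42.77 Ω
I_n = V_th/R_th = 0.04666/42.77 = 0.001091 A, and R_n = R_th = 42.77 Ω

Final answer: I_n = 0.001091 A, R_n = 42.77 Ω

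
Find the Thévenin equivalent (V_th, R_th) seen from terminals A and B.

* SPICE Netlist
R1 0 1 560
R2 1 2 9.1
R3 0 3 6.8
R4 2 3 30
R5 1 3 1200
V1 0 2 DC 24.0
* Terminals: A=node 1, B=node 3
Step 1 — V_th is the open-circuit voltage V_A - V_B (nothing connected across the terminals).
Nodal analysis, taking node 2 as the 0 V reference.
Source V1 fixes V_0 = 24 V.
KCL at each unknown node (sum of currents leaving = 0; resistances in Ω):
  Node 1: (V_1 - 24)/560 + (V_1 - 0)/9.1 + (V_1 - V_3)/1200 = 0
  Node 3: (V_3 - 24)/6.8 + (V_3 - 0)/30 + (V_3 - V_1)/1200 = 0
Collecting terms (coefficients in siemens):
  0.1125·V_1 - 0.0008333·V_3 = 0.04286
  0.1812·V_3 - 0.0008333·V_1 = 3.529
Determinant D = (0.1125)(0.1812) - (-0.0008333)(-0.0008333) = 0.02039
V_1 = [(0.04286)(0.1812) - (-0.0008333)(3.529)]/D = 0.5252 V
V_3 = [(0.1125)(3.529) - (0.04286)(-0.0008333)]/D = 19.48 V
V_th = V_1 - V_3 = 0.5252 - 19.48 = -18.95 V
Step 2 — R_th: zero the source — replace V1 by a short circuit (node 2 merges into node 0) — and find the resistance seen between A (node 1) and B (node 3).
Reduce the network between node 1 (A) and node 3 (B) by series/parallel combination:
  Rp1 = R1 ‖ R2 (parallel, both between nodes 0 and 1) = 1/(1/560 + 1/9.1) = 8.954 Ω
  Rp2 = R3 ‖ R4 (parallel, both between nodes 0 and 3) = 1/(1/6.8 + 1/30) = 5.543 Ω
  Rs1 = Rp1 + Rp2 (series, joined only at node 0) = 8.954 + 5.543 = 14.5 Ω
  Rp3 = R5 ‖ Rs1 (parallel, both between nodes 1 and 3) = 1/(1/1200 + 1/14.5) = 14.32 Ω
R_th = 14.32 Ω

Final answer: V_th = -18.95 V, R_th = 14.32 Ω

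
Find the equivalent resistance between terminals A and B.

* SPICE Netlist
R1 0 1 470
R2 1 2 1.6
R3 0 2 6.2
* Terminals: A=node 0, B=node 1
Reduce the network between node 0 (A) and node 1 (B) by series/parallel combination:
  Rs1 = R3 + R2 (series, joined only at node 2) = 6.2 + 1.6 = 7.8 Ω
  Rp1 = R1 ‖ Rs1 (parallel, both between nodes 0 and 1) = 1/(1/470 + 1/7.8) = 7.673 Ω
R_eq = 7.673 Ω

Final answer: 7.673 Ω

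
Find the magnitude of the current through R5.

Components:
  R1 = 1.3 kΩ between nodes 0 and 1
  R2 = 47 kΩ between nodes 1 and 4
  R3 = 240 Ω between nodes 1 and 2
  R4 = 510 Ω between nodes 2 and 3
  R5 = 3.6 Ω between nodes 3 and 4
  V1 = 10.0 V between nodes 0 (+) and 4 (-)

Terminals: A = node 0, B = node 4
Nodal analysis, taking node 4 as the 0 V reference.
Source V1 fixes V_0 = 10 V.
KCL at each unknown node (sum of currents leaving = 0; resistances in Ω):
  Node 1: (V_1 - 10)/1300 + (V_1 - 0)/47000 + (V_1 - V_2)/240 = 0
  Node 2: (V_2 - V_1)/240 + (V_2 - V_3)/510 = 0
  Node 3: (V_3 - V_2)/510 + (V_3 - 0)/3.6 = 0
Collecting terms (coefficients in siemens):
  0.004957·V_1 - 0.004167·V_2 = 0.007692
  0.006127·V_2 - 0.004167·V_1 - 0.001961·V_3 = 0
  0.2797·V_3 - 0.001961·V_2 = 0
Solving these 3 simultaneous equations (Gaussian elimination) gives:
  V_1 = 3.633 V, V_2 = 2.476 V, V_3 = 0.01735 V
I_R5 = (V_3 - V_4)/R5 = (0.01735 - 0)/3.6 = 0.004821 A
|I_R5| = 0.004821 A

Final answer: |I_R5| = 0.004821 A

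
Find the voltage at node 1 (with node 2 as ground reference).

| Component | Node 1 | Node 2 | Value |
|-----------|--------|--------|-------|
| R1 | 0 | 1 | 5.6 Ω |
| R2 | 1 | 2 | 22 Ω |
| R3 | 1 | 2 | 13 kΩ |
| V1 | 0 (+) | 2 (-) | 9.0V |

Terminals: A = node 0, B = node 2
Nodal analysis, taking node 2 as the 0 V reference.
Source V1 fixes V_0 = 9 V.
KCL at each unknown node (sum of currents leaving = 0; resistances in Ω):
  Node 1: (V_1 - 9)/5.6 + (V_1 - 0)/22 + (V_1 - 0)/13000 = 0
Collecting terms: 0.2241 × V_1 = 1.607  =>  V_1 = 7.171 V
The requested potential is V_1 = 7.171 V.

Final answer: V_1 = 7.171 V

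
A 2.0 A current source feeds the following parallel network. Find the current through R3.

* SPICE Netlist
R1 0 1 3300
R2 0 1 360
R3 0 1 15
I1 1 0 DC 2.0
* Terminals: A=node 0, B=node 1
All resistors sit directly between nodes 0 and 1, so they are in parallel and share one voltage V; the full source current 2 A splits among them.
1/R_par = 1/3300 + 1/360 + 1/15 = 0.06975 S  =>  R_par = 14.34 Ω
V = I × R_par = 2 × 14.34 = 28.67 V
I_R3 = V/R3 = 28.67/15 = 1.912 A

Final answer: 1.912 A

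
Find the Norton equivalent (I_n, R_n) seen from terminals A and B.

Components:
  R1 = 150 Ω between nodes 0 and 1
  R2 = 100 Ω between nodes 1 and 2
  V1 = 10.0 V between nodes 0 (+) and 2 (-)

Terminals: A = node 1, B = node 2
Find the Thévenin equivalent first; then I_n = V_th/R_th and R_n = R_th.
Step 1 — V_th is the open-circuit voltage V_A - V_B (nothing connected across the terminals).
Nodal analysis, taking node 2 as the 0 V reference.
Source V1 fixes V_0 = 10 V.
KCL at each unknown node (sum of currents leaving = 0; resistances in Ω):
  Node 1: (V_1 - 10)/150 + (V_1 - 0)/100 = 0
Collecting terms: 0.01667 × V_1 = 0.06667  =>  V_1 = 4 V
V_th = V_1 - V_2 = 4 - 0 = 4 V
Step 2 — R_th: zero the source — replace V1 by a short circuit (node 2 merges into node 0) — and find the resistance seen between A (node 1) and B (node 0).
Reduce the network between node 1 (A) and node 0 (B) by series/parallel combination:
  Rp1 = R1 ‖ R2 (parallel, both between nodes 0 and 1) = 1/(1/150 + 1/100) = 60 Ω
R_th = 60 Ω
I_n = V_th/R_th = 4/60 = 0.06667 A, and R_n = R_th = 60 Ω

Final answer: I_n = 0.06667 A, R_n = 60 Ω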